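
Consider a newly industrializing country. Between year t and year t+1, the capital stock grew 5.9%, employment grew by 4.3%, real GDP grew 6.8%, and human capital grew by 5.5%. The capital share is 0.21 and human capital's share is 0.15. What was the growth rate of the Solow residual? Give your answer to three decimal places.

1.984%

Labor's share = 1 − 0.21 − 0.15 = 0.64.
The capital stock: 0.21 × 5.9 = 1.239 pp.
Human capital: 0.15 × 5.5 = 0.825 pp.
Employment: 0.64 × 4.3 = 2.752 pp.
TFP growth = 6.8 − 4.816 = 1.984%.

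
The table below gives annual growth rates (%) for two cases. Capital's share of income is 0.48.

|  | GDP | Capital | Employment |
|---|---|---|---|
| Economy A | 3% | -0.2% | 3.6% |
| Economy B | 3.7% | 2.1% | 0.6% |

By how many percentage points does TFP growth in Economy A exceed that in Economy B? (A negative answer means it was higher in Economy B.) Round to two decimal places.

Labor's share = 1 − 0.48 = 0.52.
Economy A: TFP = 3 + 0.096 − 1.872 = 1.224%.
Economy B: TFP = 3.7 − 1.008 − 0.312 = 2.38%.
Difference = 1.224 − (2.38) = -1.156 pp.

-1.16 percentage points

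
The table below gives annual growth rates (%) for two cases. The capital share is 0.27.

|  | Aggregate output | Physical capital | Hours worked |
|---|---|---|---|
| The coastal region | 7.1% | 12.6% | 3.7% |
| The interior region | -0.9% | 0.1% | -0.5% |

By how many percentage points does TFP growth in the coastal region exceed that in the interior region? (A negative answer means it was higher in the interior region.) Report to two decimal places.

Labor's share = 1 − 0.27 = 0.73.
The coastal region: TFP = 7.1 − 3.402 − 2.701 = 0.997%.
The interior region: TFP = -0.9 − 0.027 + 0.365 = -0.562%.
Difference = 0.997 − (-0.562) = 1.559 pp.

1.56 percentage points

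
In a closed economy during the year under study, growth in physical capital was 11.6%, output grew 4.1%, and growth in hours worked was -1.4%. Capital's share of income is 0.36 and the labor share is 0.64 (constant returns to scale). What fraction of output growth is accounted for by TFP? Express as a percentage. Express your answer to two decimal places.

TFP accounted for 20.00% of growth.

Labor's share = 1 − 0.36 = 0.64.
Physical capital: 0.36 × 11.6 = 4.176 pp.
Hours worked: 0.64 × (-1.4) = -0.896 pp.
TFP growth = 4.1 − 3.28 = 0.82%.
TFP share of growth = 0.82 / 4.1 × 100 = 20%.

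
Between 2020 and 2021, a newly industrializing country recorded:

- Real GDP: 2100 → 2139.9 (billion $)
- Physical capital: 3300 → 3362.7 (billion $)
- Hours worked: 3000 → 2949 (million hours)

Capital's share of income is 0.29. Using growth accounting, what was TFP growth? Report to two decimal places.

Real GDP growth = (2139.9 − 2100) / 2100 = 1.9%.
Physical capital growth = (3362.7 − 3300) / 3300 = 1.9%.
Hours worked growth = (2949 − 3000) / 3000 = -1.7%.
Labor's share = 1 − 0.29 = 0.71.
Physical capital: 0.29 × 1.9 = 0.551 pp.
Hours worked: 0.71 × (-1.7) = -1.207 pp.
TFP growth = 1.9 + 0.656 = 2.556%.

2.56%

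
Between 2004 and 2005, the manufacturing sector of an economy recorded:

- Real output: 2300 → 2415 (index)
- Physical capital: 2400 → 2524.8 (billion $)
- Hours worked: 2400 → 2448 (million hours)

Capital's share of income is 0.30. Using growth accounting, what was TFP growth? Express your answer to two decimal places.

Real output growth = (2415 − 2300) / 2300 = 5%.
Physical capital growth = (2524.8 − 2400) / 2400 = 5.2%.
Hours worked growth = (2448 − 2400) / 2400 = 2%.
Labor's share = 1 − 0.3 = 0.7.
Physical capital: 0.3 × 5.2 = 1.56 pp.
Hours worked: 0.7 × 2 = 1.4 pp.
TFP growth = 5 − 2.96 = 2.04%.

2.04%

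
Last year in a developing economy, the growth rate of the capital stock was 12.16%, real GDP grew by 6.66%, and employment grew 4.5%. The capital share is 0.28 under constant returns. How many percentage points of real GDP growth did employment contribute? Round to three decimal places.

3.240 pp

Labor's share = 1 − 0.28 = 0.72.
Contribution = share × growth = 0.72 × 4.5 = 3.24 pp.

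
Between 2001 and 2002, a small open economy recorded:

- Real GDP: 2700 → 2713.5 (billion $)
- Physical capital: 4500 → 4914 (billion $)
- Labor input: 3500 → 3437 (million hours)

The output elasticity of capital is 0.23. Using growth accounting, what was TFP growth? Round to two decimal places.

-0.23%

Real GDP growth = (2713.5 − 2700) / 2700 = 0.5%.
Physical capital growth = (4914 − 4500) / 4500 = 9.2%.
Labor input growth = (3437 − 3500) / 3500 = -1.8%.
Labor's share = 1 − 0.23 = 0.77.
Physical capital: 0.23 × 9.2 = 2.116 pp.
Labor input: 0.77 × (-1.8) = -1.386 pp.
TFP growth = 0.5 − 0.73 = -0.23%.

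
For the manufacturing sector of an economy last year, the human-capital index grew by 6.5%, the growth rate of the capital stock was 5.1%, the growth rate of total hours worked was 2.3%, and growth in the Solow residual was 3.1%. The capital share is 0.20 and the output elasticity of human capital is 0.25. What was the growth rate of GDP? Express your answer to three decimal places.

GDP grew 7.010%.

Labor's share = 1 − 0.2 − 0.25 = 0.55.
The capital stock: 0.2 × 5.1 = 1.02 pp.
The human-capital index: 0.25 × 6.5 = 1.625 pp.
Total hours worked: 0.55 × 2.3 = 1.265 pp.
Output growth = 3.1 + 3.91 = 7.01%.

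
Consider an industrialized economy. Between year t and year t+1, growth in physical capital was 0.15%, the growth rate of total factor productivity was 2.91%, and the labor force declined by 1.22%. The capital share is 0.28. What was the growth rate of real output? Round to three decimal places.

2.074%

Labor's share = 1 − 0.28 = 0.72.
Physical capital: 0.28 × 0.15 = 0.042 pp.
The labor force: 0.72 × (-1.22) = -0.8784 pp.
Output growth = 2.91 + (-0.8364) = 2.0736%.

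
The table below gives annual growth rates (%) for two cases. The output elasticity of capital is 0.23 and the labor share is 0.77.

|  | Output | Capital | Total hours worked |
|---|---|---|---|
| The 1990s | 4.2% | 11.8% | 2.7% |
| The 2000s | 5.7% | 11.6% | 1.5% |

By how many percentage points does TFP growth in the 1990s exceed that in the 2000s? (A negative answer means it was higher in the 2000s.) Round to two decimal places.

Labor's share = 1 − 0.23 = 0.77.
The 1990s: TFP = 4.2 − 2.714 − 2.079 = -0.593%.
The 2000s: TFP = 5.7 − 2.668 − 1.155 = 1.877%.
Difference = -0.593 − (1.877) = -2.47 pp.

-2.47 percentage points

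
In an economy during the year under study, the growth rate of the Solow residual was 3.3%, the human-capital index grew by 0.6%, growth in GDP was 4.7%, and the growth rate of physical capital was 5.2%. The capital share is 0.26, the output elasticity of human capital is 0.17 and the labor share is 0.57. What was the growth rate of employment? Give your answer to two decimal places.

Labor's share = 1 − 0.26 − 0.17 = 0.57.
gY = gA + 0.26×5.2 + 0.17×0.6 + 0.57×g.
0.57×g = 4.7 − 3.3 − 1.454 = -0.054.
g = -0.054 / 0.57 = -0.0947%.

-0.09%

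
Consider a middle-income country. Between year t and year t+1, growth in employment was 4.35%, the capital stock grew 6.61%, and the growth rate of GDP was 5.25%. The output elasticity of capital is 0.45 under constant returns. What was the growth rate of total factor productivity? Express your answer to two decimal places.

-0.12%

Labor's share = 1 − 0.45 = 0.55.
The capital stock: 0.45 × 6.61 = 2.9745 pp.
Employment: 0.55 × 4.35 = 2.3925 pp.
TFP growth = 5.25 − 5.367 = -0.117%.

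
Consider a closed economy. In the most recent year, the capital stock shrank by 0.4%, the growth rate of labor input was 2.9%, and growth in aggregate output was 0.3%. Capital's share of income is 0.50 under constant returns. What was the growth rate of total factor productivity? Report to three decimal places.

Labor's share = 1 − 0.5 = 0.5.
The capital stock: 0.5 × (-0.4) = -0.2 pp.
Labor input: 0.5 × 2.9 = 1.45 pp.
TFP growth = 0.3 − 1.25 = -0.95%.

-0.950%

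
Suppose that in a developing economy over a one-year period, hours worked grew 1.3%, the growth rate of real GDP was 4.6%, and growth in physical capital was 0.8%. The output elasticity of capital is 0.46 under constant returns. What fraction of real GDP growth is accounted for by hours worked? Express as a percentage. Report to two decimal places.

Labor's share = 1 − 0.46 = 0.54.
Hours worked contributed 0.54 × 1.3 = 0.702 pp.
Share of growth = 0.702 / 4.6 × 100 = 15.2609%.

Hours worked accounted for 15.26% of growth.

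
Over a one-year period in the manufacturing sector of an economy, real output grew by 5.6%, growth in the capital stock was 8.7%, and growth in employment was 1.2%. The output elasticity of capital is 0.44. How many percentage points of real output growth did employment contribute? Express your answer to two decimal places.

Labor's share = 1 − 0.44 = 0.56.
Contribution = share × growth = 0.56 × 1.2 = 0.672 pp.

0.67 percentage points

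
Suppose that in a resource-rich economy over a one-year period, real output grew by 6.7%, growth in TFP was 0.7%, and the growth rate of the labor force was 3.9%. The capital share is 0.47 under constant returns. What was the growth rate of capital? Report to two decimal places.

Capital grew 8.37%.

Labor's share = 1 − 0.47 = 0.53.
gY = gA + 0.53×3.9 + 0.47×g.
0.47×g = 6.7 − 0.7 − 2.067 = 3.933.
g = 3.933 / 0.47 = 8.3681%.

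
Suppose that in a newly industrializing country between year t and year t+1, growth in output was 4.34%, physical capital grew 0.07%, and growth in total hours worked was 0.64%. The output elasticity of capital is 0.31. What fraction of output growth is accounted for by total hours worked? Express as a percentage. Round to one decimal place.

Labor's share = 1 − 0.31 = 0.69.
Total hours worked contributed 0.69 × 0.64 = 0.4416 pp.
Share of growth = 0.4416 / 4.34 × 100 = 10.175%.

10.2%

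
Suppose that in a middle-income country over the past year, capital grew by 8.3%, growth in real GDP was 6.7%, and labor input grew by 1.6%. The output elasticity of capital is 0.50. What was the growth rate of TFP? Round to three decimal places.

TFP grew 1.750%.

Labor's share = 1 − 0.5 = 0.5.
Capital: 0.5 × 8.3 = 4.15 pp.
Labor input: 0.5 × 1.6 = 0.8 pp.
TFP growth = 6.7 − 4.95 = 1.75%.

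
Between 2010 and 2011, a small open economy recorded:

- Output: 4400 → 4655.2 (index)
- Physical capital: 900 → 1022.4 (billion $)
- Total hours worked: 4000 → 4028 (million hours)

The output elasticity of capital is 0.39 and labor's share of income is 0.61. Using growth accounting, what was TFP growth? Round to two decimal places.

Output growth = (4655.2 − 4400) / 4400 = 5.8%.
Physical capital growth = (1022.4 − 900) / 900 = 13.6%.
Total hours worked growth = (4028 − 4000) / 4000 = 0.7%.
Labor's share = 1 − 0.39 = 0.61.
Physical capital: 0.39 × 13.6 = 5.304 pp.
Total hours worked: 0.61 × 0.7 = 0.427 pp.
TFP growth = 5.8 − 5.731 = 0.069%.

0.07%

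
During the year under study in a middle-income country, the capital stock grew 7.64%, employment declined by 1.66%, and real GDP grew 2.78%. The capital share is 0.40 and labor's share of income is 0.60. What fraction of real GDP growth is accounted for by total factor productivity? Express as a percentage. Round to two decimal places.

25.90%

Labor's share = 1 − 0.4 = 0.6.
The capital stock: 0.4 × 7.64 = 3.056 pp.
Employment: 0.6 × (-1.66) = -0.996 pp.
TFP growth = 2.78 − 2.06 = 0.72%.
TFP share of growth = 0.72 / 2.78 × 100 = 25.8993%.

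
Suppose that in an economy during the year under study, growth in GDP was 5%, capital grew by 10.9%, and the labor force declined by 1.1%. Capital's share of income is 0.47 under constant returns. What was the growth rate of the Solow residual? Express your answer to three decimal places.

Labor's share = 1 − 0.47 = 0.53.
Capital: 0.47 × 10.9 = 5.123 pp.
The labor force: 0.53 × (-1.1) = -0.583 pp.
TFP growth = 5 − 4.54 = 0.46%.

0.460%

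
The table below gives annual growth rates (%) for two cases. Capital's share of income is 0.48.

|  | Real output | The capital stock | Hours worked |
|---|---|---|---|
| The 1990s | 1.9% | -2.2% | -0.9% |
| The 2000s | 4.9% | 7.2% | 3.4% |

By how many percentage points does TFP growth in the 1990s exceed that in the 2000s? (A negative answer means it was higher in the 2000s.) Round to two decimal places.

3.75 percentage points

Labor's share = 1 − 0.48 = 0.52.
The 1990s: TFP = 1.9 + 1.056 + 0.468 = 3.424%.
The 2000s: TFP = 4.9 − 3.456 − 1.768 = -0.324%.
Difference = 3.424 − (-0.324) = 3.748 pp.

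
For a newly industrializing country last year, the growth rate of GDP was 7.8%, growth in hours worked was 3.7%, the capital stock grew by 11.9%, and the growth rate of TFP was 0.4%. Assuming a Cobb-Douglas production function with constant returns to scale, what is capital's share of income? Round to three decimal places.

gY = gA + α·gK + (1−α)·gL, so gY − gA − gL = α(gK − gL).
7.8 − 0.4 − 3.7 = α × (11.9 − 3.7).
3.7 = 8.2 α, so α = 0.45122.

0.451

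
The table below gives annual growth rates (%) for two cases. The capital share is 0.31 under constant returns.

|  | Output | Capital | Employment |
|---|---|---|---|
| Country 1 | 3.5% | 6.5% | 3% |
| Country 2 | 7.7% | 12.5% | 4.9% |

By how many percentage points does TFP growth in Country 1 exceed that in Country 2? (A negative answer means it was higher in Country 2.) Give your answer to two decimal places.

-1.03 percentage points

Labor's share = 1 − 0.31 = 0.69.
Country 1: TFP = 3.5 − 2.015 − 2.07 = -0.585%.
Country 2: TFP = 7.7 − 3.875 − 3.381 = 0.444%.
Difference = -0.585 − (0.444) = -1.029 pp.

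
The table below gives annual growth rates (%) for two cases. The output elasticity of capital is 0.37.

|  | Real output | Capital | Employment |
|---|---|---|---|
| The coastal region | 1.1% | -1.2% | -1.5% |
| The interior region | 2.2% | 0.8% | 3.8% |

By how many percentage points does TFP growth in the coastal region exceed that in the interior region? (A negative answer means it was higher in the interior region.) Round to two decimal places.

Labor's share = 1 − 0.37 = 0.63.
The coastal region: TFP = 1.1 + 0.444 + 0.945 = 2.489%.
The interior region: TFP = 2.2 − 0.296 − 2.394 = -0.49%.
Difference = 2.489 − (-0.49) = 2.979 pp.

2.98 percentage points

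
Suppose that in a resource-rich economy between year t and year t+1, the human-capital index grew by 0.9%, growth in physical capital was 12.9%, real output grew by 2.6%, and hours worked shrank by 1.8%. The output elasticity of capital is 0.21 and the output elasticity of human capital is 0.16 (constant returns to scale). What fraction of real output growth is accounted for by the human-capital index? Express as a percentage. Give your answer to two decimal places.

The human-capital index contributed 0.16 × 0.9 = 0.144 pp.
Share of growth = 0.144 / 2.6 × 100 = 5.5385%.

5.54%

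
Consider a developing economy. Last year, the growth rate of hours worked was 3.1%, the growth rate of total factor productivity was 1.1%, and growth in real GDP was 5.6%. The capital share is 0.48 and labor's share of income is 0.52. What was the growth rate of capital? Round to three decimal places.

6.017%

Labor's share = 1 − 0.48 = 0.52.
gY = gA + 0.52×3.1 + 0.48×g.
0.48×g = 5.6 − 1.1 − 1.612 = 2.888.
g = 2.888 / 0.48 = 6.01667%.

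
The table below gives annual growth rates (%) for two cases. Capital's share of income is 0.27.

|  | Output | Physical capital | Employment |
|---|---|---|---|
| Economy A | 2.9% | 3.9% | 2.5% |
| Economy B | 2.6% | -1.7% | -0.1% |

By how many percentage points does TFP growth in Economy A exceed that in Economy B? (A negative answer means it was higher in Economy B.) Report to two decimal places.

-3.11 percentage points

Labor's share = 1 − 0.27 = 0.73.
Economy A: TFP = 2.9 − 1.053 − 1.825 = 0.022%.
Economy B: TFP = 2.6 + 0.459 + 0.073 = 3.132%.
Difference = 0.022 − (3.132) = -3.11 pp.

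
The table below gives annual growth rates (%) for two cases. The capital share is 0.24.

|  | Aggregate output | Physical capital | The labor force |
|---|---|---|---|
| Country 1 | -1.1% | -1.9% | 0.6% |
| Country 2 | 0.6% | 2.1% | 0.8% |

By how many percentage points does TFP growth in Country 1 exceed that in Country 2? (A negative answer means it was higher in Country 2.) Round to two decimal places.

Labor's share = 1 − 0.24 = 0.76.
Country 1: TFP = -1.1 + 0.456 − 0.456 = -1.1%.
Country 2: TFP = 0.6 − 0.504 − 0.608 = -0.512%.
Difference = -1.1 − (-0.512) = -0.588 pp.

-0.59 percentage points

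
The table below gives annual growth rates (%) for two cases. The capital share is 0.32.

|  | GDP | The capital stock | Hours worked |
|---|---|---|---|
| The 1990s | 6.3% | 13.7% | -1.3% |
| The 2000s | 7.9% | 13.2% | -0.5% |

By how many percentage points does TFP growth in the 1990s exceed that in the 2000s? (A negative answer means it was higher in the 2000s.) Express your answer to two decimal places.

-1.22 percentage points

Labor's share = 1 − 0.32 = 0.68.
The 1990s: TFP = 6.3 − 4.384 + 0.884 = 2.8%.
The 2000s: TFP = 7.9 − 4.224 + 0.34 = 4.016%.
Difference = 2.8 − (4.016) = -1.216 pp.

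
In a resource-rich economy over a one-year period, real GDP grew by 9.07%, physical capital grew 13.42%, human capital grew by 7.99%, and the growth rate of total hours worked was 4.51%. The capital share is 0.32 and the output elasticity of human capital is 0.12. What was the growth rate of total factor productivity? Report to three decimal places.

Labor's share = 1 − 0.32 − 0.12 = 0.56.
Physical capital: 0.32 × 13.42 = 4.2944 pp.
Human capital: 0.12 × 7.99 = 0.9588 pp.
Total hours worked: 0.56 × 4.51 = 2.5256 pp.
TFP growth = 9.07 − 7.7788 = 1.2912%.

Total factor productivity growth was 1.291%.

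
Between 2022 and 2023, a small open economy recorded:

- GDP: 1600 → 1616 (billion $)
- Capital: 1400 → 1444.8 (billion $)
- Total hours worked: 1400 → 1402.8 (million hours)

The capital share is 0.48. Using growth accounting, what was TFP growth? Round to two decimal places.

-0.64%

GDP growth = (1616 − 1600) / 1600 = 1%.
Capital growth = (1444.8 − 1400) / 1400 = 3.2%.
Total hours worked growth = (1402.8 − 1400) / 1400 = 0.2%.
Labor's share = 1 − 0.48 = 0.52.
Capital: 0.48 × 3.2 = 1.536 pp.
Total hours worked: 0.52 × 0.2 = 0.104 pp.
TFP growth = 1 − 1.64 = -0.64%.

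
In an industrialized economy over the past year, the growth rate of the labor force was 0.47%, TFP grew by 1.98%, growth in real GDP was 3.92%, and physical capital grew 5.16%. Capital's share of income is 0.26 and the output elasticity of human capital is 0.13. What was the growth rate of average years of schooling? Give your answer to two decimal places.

2.40%

Labor's share = 1 − 0.26 − 0.13 = 0.61.
gY = gA + 0.26×5.16 + 0.61×0.47 + 0.13×g.
0.13×g = 3.92 − 1.98 − 1.6283 = 0.3117.
g = 0.3117 / 0.13 = 2.3977%.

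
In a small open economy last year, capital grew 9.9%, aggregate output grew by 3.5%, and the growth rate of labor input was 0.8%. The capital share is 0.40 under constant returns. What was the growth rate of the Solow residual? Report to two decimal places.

-0.94%

Labor's share = 1 − 0.4 = 0.6.
Capital: 0.4 × 9.9 = 3.96 pp.
Labor input: 0.6 × 0.8 = 0.48 pp.
TFP growth = 3.5 − 4.44 = -0.94%.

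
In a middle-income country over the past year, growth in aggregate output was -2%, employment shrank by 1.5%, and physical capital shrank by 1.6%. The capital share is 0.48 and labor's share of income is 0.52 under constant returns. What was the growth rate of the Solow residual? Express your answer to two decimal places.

-0.45%

Labor's share = 1 − 0.48 = 0.52.
Physical capital: 0.48 × (-1.6) = -0.768 pp.
Employment: 0.52 × (-1.5) = -0.78 pp.
TFP growth = -2 + 1.548 = -0.452%.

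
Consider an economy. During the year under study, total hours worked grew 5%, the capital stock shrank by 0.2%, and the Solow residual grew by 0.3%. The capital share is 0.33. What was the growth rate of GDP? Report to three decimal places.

3.584%

Labor's share = 1 − 0.33 = 0.67.
The capital stock: 0.33 × (-0.2) = -0.066 pp.
Total hours worked: 0.67 × 5 = 3.35 pp.
Output growth = 0.3 + 3.284 = 3.584%.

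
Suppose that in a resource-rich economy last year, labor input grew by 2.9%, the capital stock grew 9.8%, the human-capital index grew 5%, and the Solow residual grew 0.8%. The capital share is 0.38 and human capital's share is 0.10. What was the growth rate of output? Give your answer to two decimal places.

6.53%

Labor's share = 1 − 0.38 − 0.1 = 0.52.
The capital stock: 0.38 × 9.8 = 3.724 pp.
The human-capital index: 0.1 × 5 = 0.5 pp.
Labor input: 0.52 × 2.9 = 1.508 pp.
Output growth = 0.8 + 5.732 = 6.532%.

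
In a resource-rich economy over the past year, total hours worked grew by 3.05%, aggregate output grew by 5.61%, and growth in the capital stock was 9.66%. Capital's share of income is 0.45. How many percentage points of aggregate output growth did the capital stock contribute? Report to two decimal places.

Contribution = share × growth = 0.45 × 9.66 = 4.347 pp.

4.35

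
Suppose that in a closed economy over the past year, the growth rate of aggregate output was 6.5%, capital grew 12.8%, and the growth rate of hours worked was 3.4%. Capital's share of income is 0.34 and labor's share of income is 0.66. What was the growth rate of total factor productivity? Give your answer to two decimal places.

Labor's share = 1 − 0.34 = 0.66.
Capital: 0.34 × 12.8 = 4.352 pp.
Hours worked: 0.66 × 3.4 = 2.244 pp.
TFP growth = 6.5 − 6.596 = -0.096%.

-0.10%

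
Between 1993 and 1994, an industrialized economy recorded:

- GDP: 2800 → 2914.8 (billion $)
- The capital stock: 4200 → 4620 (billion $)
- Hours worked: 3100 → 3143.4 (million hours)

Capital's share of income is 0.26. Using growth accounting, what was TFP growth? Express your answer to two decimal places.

TFP grew 0.46%.

GDP growth = (2914.8 − 2800) / 2800 = 4.1%.
The capital stock growth = (4620 − 4200) / 4200 = 10%.
Hours worked growth = (3143.4 − 3100) / 3100 = 1.4%.
Labor's share = 1 − 0.26 = 0.74.
The capital stock: 0.26 × 10 = 2.6 pp.
Hours worked: 0.74 × 1.4 = 1.036 pp.
TFP growth = 4.1 − 3.636 = 0.464%.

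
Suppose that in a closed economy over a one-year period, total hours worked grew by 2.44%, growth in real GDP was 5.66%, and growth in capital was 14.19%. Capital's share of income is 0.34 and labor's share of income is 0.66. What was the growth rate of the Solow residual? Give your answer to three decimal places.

-0.775%

Labor's share = 1 − 0.34 = 0.66.
Capital: 0.34 × 14.19 = 4.8246 pp.
Total hours worked: 0.66 × 2.44 = 1.6104 pp.
TFP growth = 5.66 − 6.435 = -0.775%.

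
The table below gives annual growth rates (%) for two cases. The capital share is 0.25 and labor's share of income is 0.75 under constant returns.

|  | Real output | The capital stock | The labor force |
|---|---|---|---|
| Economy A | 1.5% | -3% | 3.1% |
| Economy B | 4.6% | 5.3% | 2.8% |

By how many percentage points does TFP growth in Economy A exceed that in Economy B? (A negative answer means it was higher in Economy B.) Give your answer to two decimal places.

Labor's share = 1 − 0.25 = 0.75.
Economy A: TFP = 1.5 + 0.75 − 2.325 = -0.075%.
Economy B: TFP = 4.6 − 1.325 − 2.1 = 1.175%.
Difference = -0.075 − (1.175) = -1.25 pp.

-1.25 percentage points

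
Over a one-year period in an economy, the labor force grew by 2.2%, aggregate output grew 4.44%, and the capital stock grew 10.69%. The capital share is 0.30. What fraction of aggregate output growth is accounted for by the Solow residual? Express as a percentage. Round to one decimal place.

Labor's share = 1 − 0.3 = 0.7.
The capital stock: 0.3 × 10.69 = 3.207 pp.
The labor force: 0.7 × 2.2 = 1.54 pp.
TFP growth = 4.44 − 4.747 = -0.307%.
TFP share of growth = -0.307 / 4.44 × 100 = -6.914%.

The Solow residual accounted for -6.9% of growth.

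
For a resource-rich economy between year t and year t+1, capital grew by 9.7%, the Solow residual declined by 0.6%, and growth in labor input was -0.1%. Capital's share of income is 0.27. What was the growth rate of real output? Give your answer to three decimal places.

Labor's share = 1 − 0.27 = 0.73.
Capital: 0.27 × 9.7 = 2.619 pp.
Labor input: 0.73 × (-0.1) = -0.073 pp.
Output growth = -0.6 + 2.546 = 1.946%.

1.946%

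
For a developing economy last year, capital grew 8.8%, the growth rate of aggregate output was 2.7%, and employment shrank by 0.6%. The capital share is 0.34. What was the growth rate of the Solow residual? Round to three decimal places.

Labor's share = 1 − 0.34 = 0.66.
Capital: 0.34 × 8.8 = 2.992 pp.
Employment: 0.66 × (-0.6) = -0.396 pp.
TFP growth = 2.7 − 2.596 = 0.104%.

The Solow residual grew 0.104%.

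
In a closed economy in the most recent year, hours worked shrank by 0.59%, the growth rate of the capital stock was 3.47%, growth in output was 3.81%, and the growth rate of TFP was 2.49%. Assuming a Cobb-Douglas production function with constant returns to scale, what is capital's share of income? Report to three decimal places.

gY = gA + α·gK + (1−α)·gL, so gY − gA − gL = α(gK − gL).
3.81 − 2.49 + 0.59 = α × (3.47 − (-0.59)).
1.91 = 4.06 α, so α = 0.47044.

0.470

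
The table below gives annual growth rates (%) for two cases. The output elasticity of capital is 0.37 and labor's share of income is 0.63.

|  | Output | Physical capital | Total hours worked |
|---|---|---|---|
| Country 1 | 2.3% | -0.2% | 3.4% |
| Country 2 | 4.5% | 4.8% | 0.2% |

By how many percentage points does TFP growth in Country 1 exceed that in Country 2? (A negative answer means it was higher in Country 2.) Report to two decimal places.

Labor's share = 1 − 0.37 = 0.63.
Country 1: TFP = 2.3 + 0.074 − 2.142 = 0.232%.
Country 2: TFP = 4.5 − 1.776 − 0.126 = 2.598%.
Difference = 0.232 − (2.598) = -2.366 pp.

-2.37 percentage points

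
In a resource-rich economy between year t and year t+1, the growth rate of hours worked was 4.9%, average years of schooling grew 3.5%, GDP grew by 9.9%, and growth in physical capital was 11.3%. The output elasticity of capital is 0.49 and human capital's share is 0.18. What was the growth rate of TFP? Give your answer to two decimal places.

TFP growth was 2.12%.

Labor's share = 1 − 0.49 − 0.18 = 0.33.
Physical capital: 0.49 × 11.3 = 5.537 pp.
Average years of schooling: 0.18 × 3.5 = 0.63 pp.
Hours worked: 0.33 × 4.9 = 1.617 pp.
TFP growth = 9.9 − 7.784 = 2.116%.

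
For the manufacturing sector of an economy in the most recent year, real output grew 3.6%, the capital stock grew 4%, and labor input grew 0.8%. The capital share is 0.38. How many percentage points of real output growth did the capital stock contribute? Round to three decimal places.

Contribution = share × growth = 0.38 × 4 = 1.52 pp.

1.520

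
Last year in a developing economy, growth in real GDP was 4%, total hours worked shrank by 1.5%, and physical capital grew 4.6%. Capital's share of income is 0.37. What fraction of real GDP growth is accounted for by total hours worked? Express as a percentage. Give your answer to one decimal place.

Labor's share = 1 − 0.37 = 0.63.
Total hours worked contributed 0.63 × (-1.5) = -0.945 pp.
Share of growth = -0.945 / 4 × 100 = -23.625%.

-23.6%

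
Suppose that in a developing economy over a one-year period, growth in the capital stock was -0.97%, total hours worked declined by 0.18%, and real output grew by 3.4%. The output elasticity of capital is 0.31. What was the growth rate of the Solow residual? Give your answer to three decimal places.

3.825%

Labor's share = 1 − 0.31 = 0.69.
The capital stock: 0.31 × (-0.97) = -0.3007 pp.
Total hours worked: 0.69 × (-0.18) = -0.1242 pp.
TFP growth = 3.4 + 0.4249 = 3.8249%.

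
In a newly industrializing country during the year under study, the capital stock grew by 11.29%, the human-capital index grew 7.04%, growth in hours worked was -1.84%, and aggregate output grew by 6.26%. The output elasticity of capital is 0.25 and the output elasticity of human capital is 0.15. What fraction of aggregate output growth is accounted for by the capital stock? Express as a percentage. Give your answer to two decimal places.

45.09%

The capital stock contributed 0.25 × 11.29 = 2.8225 pp.
Share of growth = 2.8225 / 6.26 × 100 = 45.0879%.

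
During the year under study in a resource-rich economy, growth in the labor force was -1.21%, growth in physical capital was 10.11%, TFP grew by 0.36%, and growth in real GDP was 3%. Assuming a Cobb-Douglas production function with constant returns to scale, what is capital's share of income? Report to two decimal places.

α = 0.34

gY = gA + α·gK + (1−α)·gL, so gY − gA − gL = α(gK − gL).
3 − 0.36 + 1.21 = α × (10.11 − (-1.21)).
3.85 = 11.32 α, so α = 0.3401.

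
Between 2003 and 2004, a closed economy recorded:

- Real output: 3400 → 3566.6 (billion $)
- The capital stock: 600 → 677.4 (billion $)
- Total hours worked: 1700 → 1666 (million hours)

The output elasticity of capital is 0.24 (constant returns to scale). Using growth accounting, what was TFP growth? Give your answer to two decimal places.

Real output growth = (3566.6 − 3400) / 3400 = 4.9%.
The capital stock growth = (677.4 − 600) / 600 = 12.9%.
Total hours worked growth = (1666 − 1700) / 1700 = -2%.
Labor's share = 1 − 0.24 = 0.76.
The capital stock: 0.24 × 12.9 = 3.096 pp.
Total hours worked: 0.76 × (-2) = -1.52 pp.
TFP growth = 4.9 − 1.576 = 3.324%.

TFP growth was 3.32%.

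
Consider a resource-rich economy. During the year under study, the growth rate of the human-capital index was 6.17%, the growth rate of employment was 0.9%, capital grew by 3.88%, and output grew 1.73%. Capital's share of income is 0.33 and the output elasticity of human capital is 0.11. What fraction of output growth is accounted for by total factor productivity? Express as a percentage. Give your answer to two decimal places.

Total factor productivity accounted for -42.38% of growth.

Labor's share = 1 − 0.33 − 0.11 = 0.56.
Capital: 0.33 × 3.88 = 1.2804 pp.
The human-capital index: 0.11 × 6.17 = 0.6787 pp.
Employment: 0.56 × 0.9 = 0.504 pp.
TFP growth = 1.73 − 2.4631 = -0.7331%.
TFP share of growth = -0.7331 / 1.73 × 100 = -42.3757%.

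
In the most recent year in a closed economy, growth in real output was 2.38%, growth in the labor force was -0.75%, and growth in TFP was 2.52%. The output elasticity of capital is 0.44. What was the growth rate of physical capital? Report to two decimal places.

Labor's share = 1 − 0.44 = 0.56.
gY = gA + 0.56×(-0.75) + 0.44×g.
0.44×g = 2.38 − 2.52 + 0.42 = 0.28.
g = 0.28 / 0.44 = 0.6364%.

Physical capital grew 0.64%.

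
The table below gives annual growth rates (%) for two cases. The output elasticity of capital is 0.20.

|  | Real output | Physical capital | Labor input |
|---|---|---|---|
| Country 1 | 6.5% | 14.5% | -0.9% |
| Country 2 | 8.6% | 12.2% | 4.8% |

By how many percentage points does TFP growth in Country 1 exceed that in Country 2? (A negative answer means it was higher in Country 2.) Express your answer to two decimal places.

2.00 percentage points

Labor's share = 1 − 0.2 = 0.8.
Country 1: TFP = 6.5 − 2.9 + 0.72 = 4.32%.
Country 2: TFP = 8.6 − 2.44 − 3.84 = 2.32%.
Difference = 4.32 − (2.32) = 2 pp.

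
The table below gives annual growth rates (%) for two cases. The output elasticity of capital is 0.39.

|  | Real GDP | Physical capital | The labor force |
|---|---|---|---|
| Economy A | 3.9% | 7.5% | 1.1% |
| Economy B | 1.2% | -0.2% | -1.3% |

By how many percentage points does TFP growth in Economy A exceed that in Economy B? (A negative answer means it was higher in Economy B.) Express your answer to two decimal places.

-1.77 percentage points

Labor's share = 1 − 0.39 = 0.61.
Economy A: TFP = 3.9 − 2.925 − 0.671 = 0.304%.
Economy B: TFP = 1.2 + 0.078 + 0.793 = 2.071%.
Difference = 0.304 − (2.071) = -1.767 pp.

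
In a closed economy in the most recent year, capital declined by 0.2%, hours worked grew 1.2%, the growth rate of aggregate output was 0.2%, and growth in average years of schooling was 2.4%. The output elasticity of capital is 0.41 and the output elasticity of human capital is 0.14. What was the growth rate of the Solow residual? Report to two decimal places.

-0.59%

Labor's share = 1 − 0.41 − 0.14 = 0.45.
Capital: 0.41 × (-0.2) = -0.082 pp.
Average years of schooling: 0.14 × 2.4 = 0.336 pp.
Hours worked: 0.45 × 1.2 = 0.54 pp.
TFP growth = 0.2 − 0.794 = -0.594%.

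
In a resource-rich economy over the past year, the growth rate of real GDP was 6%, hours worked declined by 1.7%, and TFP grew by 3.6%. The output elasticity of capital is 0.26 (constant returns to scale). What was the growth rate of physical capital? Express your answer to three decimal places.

14.069%

Labor's share = 1 − 0.26 = 0.74.
gY = gA + 0.74×(-1.7) + 0.26×g.
0.26×g = 6 − 3.6 + 1.258 = 3.658.
g = 3.658 / 0.26 = 14.06923%.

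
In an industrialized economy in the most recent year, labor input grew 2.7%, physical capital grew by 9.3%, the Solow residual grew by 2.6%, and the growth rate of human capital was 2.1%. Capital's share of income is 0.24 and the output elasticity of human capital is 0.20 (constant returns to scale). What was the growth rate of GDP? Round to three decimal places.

GDP growth was 6.764%.

Labor's share = 1 − 0.24 − 0.2 = 0.56.
Physical capital: 0.24 × 9.3 = 2.232 pp.
Human capital: 0.2 × 2.1 = 0.42 pp.
Labor input: 0.56 × 2.7 = 1.512 pp.
Output growth = 2.6 + 4.164 = 6.764%.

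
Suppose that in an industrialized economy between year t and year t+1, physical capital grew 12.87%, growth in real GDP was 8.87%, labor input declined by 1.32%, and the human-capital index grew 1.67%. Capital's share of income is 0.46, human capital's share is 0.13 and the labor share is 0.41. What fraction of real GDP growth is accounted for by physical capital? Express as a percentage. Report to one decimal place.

66.7%

Physical capital contributed 0.46 × 12.87 = 5.9202 pp.
Share of growth = 5.9202 / 8.87 × 100 = 66.744%.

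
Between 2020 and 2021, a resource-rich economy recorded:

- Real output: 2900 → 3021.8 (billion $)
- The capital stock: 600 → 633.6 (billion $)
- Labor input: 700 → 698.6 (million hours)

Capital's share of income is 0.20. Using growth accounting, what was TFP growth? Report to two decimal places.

Real output growth = (3021.8 − 2900) / 2900 = 4.2%.
The capital stock growth = (633.6 − 600) / 600 = 5.6%.
Labor input growth = (698.6 − 700) / 700 = -0.2%.
Labor's share = 1 − 0.2 = 0.8.
The capital stock: 0.2 × 5.6 = 1.12 pp.
Labor input: 0.8 × (-0.2) = -0.16 pp.
TFP growth = 4.2 − 0.96 = 3.24%.

TFP grew 3.24%.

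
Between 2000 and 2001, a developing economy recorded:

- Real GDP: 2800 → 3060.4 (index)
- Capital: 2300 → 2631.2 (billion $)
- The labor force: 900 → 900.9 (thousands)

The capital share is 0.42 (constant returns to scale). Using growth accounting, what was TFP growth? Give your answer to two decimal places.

TFP growth was 3.19%.

Real GDP growth = (3060.4 − 2800) / 2800 = 9.3%.
Capital growth = (2631.2 − 2300) / 2300 = 14.4%.
The labor force growth = (900.9 − 900) / 900 = 0.1%.
Labor's share = 1 − 0.42 = 0.58.
Capital: 0.42 × 14.4 = 6.048 pp.
The labor force: 0.58 × 0.1 = 0.058 pp.
TFP growth = 9.3 − 6.106 = 3.194%.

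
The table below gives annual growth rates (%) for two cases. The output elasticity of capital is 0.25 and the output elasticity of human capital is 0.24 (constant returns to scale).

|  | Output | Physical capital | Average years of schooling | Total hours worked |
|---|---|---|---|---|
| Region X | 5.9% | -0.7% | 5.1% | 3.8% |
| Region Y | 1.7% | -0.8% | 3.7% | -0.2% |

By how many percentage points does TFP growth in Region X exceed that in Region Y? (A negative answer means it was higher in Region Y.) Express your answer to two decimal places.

1.80 percentage points

Labor's share = 1 − 0.25 − 0.24 = 0.51.
Region X: TFP = 5.9 + 0.175 − 1.224 − 1.938 = 2.913%.
Region Y: TFP = 1.7 + 0.2 − 0.888 + 0.102 = 1.114%.
Difference = 2.913 − (1.114) = 1.799 pp.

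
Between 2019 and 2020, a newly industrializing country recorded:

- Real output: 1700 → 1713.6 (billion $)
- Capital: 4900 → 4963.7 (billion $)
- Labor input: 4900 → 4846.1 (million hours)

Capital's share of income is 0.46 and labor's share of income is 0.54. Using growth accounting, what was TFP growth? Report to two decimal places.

Real output growth = (1713.6 − 1700) / 1700 = 0.8%.
Capital growth = (4963.7 − 4900) / 4900 = 1.3%.
Labor input growth = (4846.1 − 4900) / 4900 = -1.1%.
Labor's share = 1 − 0.46 = 0.54.
Capital: 0.46 × 1.3 = 0.598 pp.
Labor input: 0.54 × (-1.1) = -0.594 pp.
TFP growth = 0.8 − 0.004 = 0.796%.

0.80%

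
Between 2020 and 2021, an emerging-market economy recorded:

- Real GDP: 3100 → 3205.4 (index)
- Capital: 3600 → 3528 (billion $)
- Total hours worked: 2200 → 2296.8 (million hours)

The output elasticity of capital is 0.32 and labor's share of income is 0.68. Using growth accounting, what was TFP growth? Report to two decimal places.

1.05%

Real GDP growth = (3205.4 − 3100) / 3100 = 3.4%.
Capital growth = (3528 − 3600) / 3600 = -2%.
Total hours worked growth = (2296.8 − 2200) / 2200 = 4.4%.
Labor's share = 1 − 0.32 = 0.68.
Capital: 0.32 × (-2) = -0.64 pp.
Total hours worked: 0.68 × 4.4 = 2.992 pp.
TFP growth = 3.4 − 2.352 = 1.048%.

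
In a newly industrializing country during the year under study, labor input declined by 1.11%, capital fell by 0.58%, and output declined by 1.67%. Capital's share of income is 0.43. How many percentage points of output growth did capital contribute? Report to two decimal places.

-0.25

Contribution = share × growth = 0.43 × (-0.58) = -0.2494 pp.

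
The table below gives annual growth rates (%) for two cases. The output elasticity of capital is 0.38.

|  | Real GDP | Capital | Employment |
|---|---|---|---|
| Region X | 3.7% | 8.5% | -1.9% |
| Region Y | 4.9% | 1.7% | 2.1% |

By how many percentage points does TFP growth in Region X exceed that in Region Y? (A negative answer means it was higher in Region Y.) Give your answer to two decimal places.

Labor's share = 1 − 0.38 = 0.62.
Region X: TFP = 3.7 − 3.23 + 1.178 = 1.648%.
Region Y: TFP = 4.9 − 0.646 − 1.302 = 2.952%.
Difference = 1.648 − (2.952) = -1.304 pp.

-1.30 percentage points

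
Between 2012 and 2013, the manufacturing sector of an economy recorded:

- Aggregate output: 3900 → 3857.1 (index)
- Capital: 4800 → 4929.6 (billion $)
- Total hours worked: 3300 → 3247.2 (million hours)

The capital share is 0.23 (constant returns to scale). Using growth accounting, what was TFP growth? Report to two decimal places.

-0.49%

Aggregate output growth = (3857.1 − 3900) / 3900 = -1.1%.
Capital growth = (4929.6 − 4800) / 4800 = 2.7%.
Total hours worked growth = (3247.2 − 3300) / 3300 = -1.6%.
Labor's share = 1 − 0.23 = 0.77.
Capital: 0.23 × 2.7 = 0.621 pp.
Total hours worked: 0.77 × (-1.6) = -1.232 pp.
TFP growth = -1.1 + 0.611 = -0.489%.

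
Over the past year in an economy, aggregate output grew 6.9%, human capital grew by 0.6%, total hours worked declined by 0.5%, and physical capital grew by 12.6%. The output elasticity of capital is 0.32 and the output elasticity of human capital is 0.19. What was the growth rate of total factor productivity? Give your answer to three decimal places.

Labor's share = 1 − 0.32 − 0.19 = 0.49.
Physical capital: 0.32 × 12.6 = 4.032 pp.
Human capital: 0.19 × 0.6 = 0.114 pp.
Total hours worked: 0.49 × (-0.5) = -0.245 pp.
TFP growth = 6.9 − 3.901 = 2.999%.

Total factor productivity growth was 2.999%.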